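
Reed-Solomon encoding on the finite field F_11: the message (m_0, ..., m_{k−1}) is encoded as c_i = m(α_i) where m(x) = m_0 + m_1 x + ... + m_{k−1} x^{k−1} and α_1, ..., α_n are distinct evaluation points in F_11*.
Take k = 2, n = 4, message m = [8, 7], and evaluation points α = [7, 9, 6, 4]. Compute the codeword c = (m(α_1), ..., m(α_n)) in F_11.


c = [2, 5, 6, 3]

Message polynomial: m(x) = 8 + 7·x (mod 11).
For each evaluation point α_i, compute m(α_i) mod 11:
  α_1 = 7: Horner steps 7 → 2, so m(7) = 2.
  α_2 = 9: Horner steps 7 → 5, so m(9) = 5.
  α_3 = 6: Horner steps 7 → 6, so m(6) = 6.
  α_4 = 4: Horner steps 7 → 3, so m(4) = 3.
Codeword c = [2, 5, 6, 3] ∈ F_11^4.


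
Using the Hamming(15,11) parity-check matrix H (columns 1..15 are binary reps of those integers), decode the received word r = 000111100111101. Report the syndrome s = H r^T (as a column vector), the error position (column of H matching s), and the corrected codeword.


s = (1, 1, 1, 1)^T, error position = 15, corrected codeword c = 000111100111100

Compute s = H r^T mod 2 one row at a time:
  s_1 = 0 + 0 + 1 + 1 + 1 + 1 + 0 + 1 = 5 ≡ 1 (mod 2).
  s_2 = 1 + 1 + 1 + 1 + 1 + 1 + 0 + 1 = 7 ≡ 1 (mod 2).
  s_3 = 0 + 0 + 1 + 1 + 1 + 1 + 0 + 1 = 5 ≡ 1 (mod 2).
  s_4 = 0 + 0 + 1 + 1 + 0 + 1 + 1 + 1 = 5 ≡ 1 (mod 2).
s = (1, 1, 1, 1)^T — this equals column 15 of H (binary 1111), so error is at position 15.
Correct: flip bit 15 of r = 000111100111101 to get c = 000111100111100.


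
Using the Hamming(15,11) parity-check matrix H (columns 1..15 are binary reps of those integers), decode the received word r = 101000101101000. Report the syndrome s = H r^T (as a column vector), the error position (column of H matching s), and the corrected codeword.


s = (1, 0, 1, 0)^T, error position = 10, corrected codeword c = 101000101001000

Compute s = H r^T mod 2 one row at a time:
  s_1 = 0 + 1 + 1 + 0 + 1 + 0 + 0 + 0 = 3 ≡ 1 (mod 2).
  s_2 = 0 + 0 + 0 + 1 + 1 + 0 + 0 + 0 = 2 ≡ 0 (mod 2).
  s_3 = 0 + 1 + 0 + 1 + 1 + 0 + 0 + 0 = 3 ≡ 1 (mod 2).
  s_4 = 1 + 1 + 0 + 1 + 1 + 0 + 0 + 0 = 4 ≡ 0 (mod 2).
s = (1, 0, 1, 0)^T — this equals column 10 of H (binary 1010), so error is at position 10.
Correct: flip bit 10 of r = 101000101101000 to get c = 101000101001000.


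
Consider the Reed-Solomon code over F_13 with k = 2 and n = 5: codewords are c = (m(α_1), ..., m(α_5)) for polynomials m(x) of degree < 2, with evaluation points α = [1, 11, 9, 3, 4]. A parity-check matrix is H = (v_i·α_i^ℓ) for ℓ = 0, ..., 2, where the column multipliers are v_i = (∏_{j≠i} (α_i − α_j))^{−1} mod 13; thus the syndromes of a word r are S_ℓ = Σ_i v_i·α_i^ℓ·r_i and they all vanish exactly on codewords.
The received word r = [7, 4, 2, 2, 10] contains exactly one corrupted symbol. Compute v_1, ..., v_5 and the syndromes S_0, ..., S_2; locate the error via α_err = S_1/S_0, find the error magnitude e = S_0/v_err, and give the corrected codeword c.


S = (4, 12, 10), error at position 4, error magnitude e = 6, c = [7, 4, 2, 9, 10].

Step 1: column multipliers v_i = (∏_{j≠i}(α_i − α_j))^{−1} mod 13.
  i = 1 (α = 1): (1−11)(1−9)(1−3)(1−4) = (−10)·(−8)·(−2)·(−3) = 480 ≡ 12, so v_1 = 12^{−1} = 12 (mod 13).
  i = 2 (α = 11): (11−1)(11−9)(11−3)(11−4) = 10·2·8·7 = 1120 ≡ 2, so v_2 = 2^{−1} = 7 (mod 13).
  i = 3 (α = 9): (9−1)(9−11)(9−3)(9−4) = 8·(−2)·6·5 = −480 ≡ 1, so v_3 = 1^{−1} = 1 (mod 13).
  i = 4 (α = 3): (3−1)(3−11)(3−9)(3−4) = 2·(−8)·(−6)·(−1) = −96 ≡ 8, so v_4 = 8^{−1} = 5 (mod 13).
  i = 5 (α = 4): (4−1)(4−11)(4−9)(4−3) = 3·(−7)·(−5)·1 = 105 ≡ 1, so v_5 = 1^{−1} = 1 (mod 13).
  v = [12, 7, 1, 5, 1].
Step 2: syndromes of r = [7, 4, 2, 2, 10] (all sums mod 13).
  S_0 = Σ v_i r_i = 12·7 + 7·4 + 1·2 + 5·2 + 1·10 = 134 ≡ 4.
  S_1 = Σ v_i α_i r_i = 12·1·7 + 7·11·4 + 1·9·2 + 5·3·2 + 1·4·10 = 480 ≡ 12.
  α_i^2 mod 13 = [1, 4, 3, 9, 3].
  S_2 = Σ v_i α_i^2 r_i = 12·1·7 + 7·4·4 + 1·3·2 + 5·9·2 + 1·3·10 = 322 ≡ 10.
  S = (4, 12, 10) ≠ 0, so r is not a codeword (an error is present).
Step 3: locate the error. For a single error e at position i, S_ℓ = v_i·e·α_i^ℓ, so α_err = S_1/S_0.
  S_0^{−1} = 4^{−1} = 10 (mod 13), so α_err = 12·10 = 120 ≡ 3 = α_4. Error position i = 4.
  Consistency check: S_2/S_1 = 10·12 = 120 ≡ 3 = α_err ✓ (single-error assumption holds).
Step 4: error magnitude e = S_0/v_4 = S_0·∏_{j≠4}(α_4 − α_j) = 4·8 = 32 ≡ 6 (mod 13).
Step 5: correct position 4: c_4 = r_4 − e = 2 − 6 ≡ 9 (mod 13). Hence c = [7, 4, 2, 9, 10].
  Check: interpolating c through the α_i gives m(x) = 6 + 1·x (degree < 2) with m(α_i) = c_i for every i, so c is indeed a codeword.


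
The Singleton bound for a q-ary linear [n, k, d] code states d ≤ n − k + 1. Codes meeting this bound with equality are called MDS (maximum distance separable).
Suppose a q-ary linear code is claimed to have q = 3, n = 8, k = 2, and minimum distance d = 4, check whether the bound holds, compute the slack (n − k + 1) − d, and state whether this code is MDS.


Singleton RHS = n − k + 1 = 7, slack = 3, bound satisfied, not MDS.

Singleton bound: d ≤ n − k + 1.
Here n = 8, k = 2, so n − k + 1 = 7.
Given d = 4, check d ≤ 7: YES.
Slack = (n − k + 1) − d = 3.
The code is NOT MDS (slack = 3 > 0).
Description: the claimed parameters are [8, 2, 4]_3; such a code would be non-MDS.


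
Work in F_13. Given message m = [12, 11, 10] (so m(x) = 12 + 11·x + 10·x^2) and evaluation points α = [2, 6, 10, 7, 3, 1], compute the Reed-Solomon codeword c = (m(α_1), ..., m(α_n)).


c = [9, 9, 4, 7, 5, 7]

Message polynomial: m(x) = 12 + 11·x + 10·x^2 (mod 13).
For each evaluation point α_i, compute m(α_i) mod 13:
  α_1 = 2: Horner steps 10 → 5 → 9, so m(2) = 9.
  α_2 = 6: Horner steps 10 → 6 → 9, so m(6) = 9.
  α_3 = 10: Horner steps 10 → 7 → 4, so m(10) = 4.
  α_4 = 7: Horner steps 10 → 3 → 7, so m(7) = 7.
  α_5 = 3: Horner steps 10 → 2 → 5, so m(3) = 5.
  α_6 = 1: Horner steps 10 → 8 → 7, so m(1) = 7.
Codeword c = [9, 9, 4, 7, 5, 7] ∈ F_13^6.


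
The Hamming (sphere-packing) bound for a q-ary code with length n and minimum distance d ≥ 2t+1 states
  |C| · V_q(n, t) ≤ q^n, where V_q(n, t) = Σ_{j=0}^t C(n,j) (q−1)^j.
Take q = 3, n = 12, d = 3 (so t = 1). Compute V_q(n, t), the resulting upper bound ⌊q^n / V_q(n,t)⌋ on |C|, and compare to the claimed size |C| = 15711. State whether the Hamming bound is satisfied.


V_q(n, t) = 25, q^n = 531441, Hamming bound = 21257, |C| = 15711 ≤ bound (satisfied).

Step 1: Compute V_q(n, t) = Σ_{j=0}^1 C(n, j) (q−1)^j.
  j = 0: C(12,0)·(2)^0 = 1·1 = 1.
  j = 1: C(12,1)·(2)^1 = 12·2 = 24.
  V_q(n, t) = 1 + 24 = 25.
Step 2: q^n = 3^12 = 531441.
Step 3: Hamming bound ⌊q^n / V_q(n,t)⌋ = ⌊531441/25⌋ = 21257.
Step 4: Compare |C| = 15711 to 21257: satisfied.
The claimed |C| lies below the Hamming bound.


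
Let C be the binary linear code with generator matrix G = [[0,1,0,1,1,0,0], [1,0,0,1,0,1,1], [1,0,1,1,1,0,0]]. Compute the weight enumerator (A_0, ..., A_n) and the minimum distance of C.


Weight distribution: A_0 = 1, A_3 = 2, A_4 = 3, A_5 = 2. Minimum distance d = 3.

Enumerate all 2^3 = 8 messages m ∈ F_2^3.
For each, compute codeword c = mG in F_2^7, then tally its weight.
  m = 000 → c = 0000000, weight = 0.
  m = 100 → c = 0101100, weight = 3.
  m = 010 → c = 1001011, weight = 4.
  m = 110 → c = 1100111, weight = 5.
  m = 001 → c = 1011100, weight = 4.
  m = 101 → c = 1110000, weight = 3.
  m = 011 → c = 0010111, weight = 4.
  m = 111 → c = 0111011, weight = 5.
Tally weights:
  weight 0: 1 codewords.
  weight 3: 2 codewords.
  weight 4: 3 codewords.
  weight 5: 2 codewords.
Minimum distance d = smallest w > 0 with A_w > 0 = 3.
Sanity: Σ A_w = 8 = 2^3 = 8 ✓.


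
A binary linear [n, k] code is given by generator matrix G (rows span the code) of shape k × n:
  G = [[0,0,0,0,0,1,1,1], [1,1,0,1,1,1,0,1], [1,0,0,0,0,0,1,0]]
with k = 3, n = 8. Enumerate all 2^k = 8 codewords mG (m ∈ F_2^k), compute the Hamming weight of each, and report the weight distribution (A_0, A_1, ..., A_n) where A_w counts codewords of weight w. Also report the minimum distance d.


Weight distribution: A_0 = 1, A_2 = 1, A_3 = 3, A_5 = 1, A_6 = 2. Minimum distance d = 2.

Enumerate all 2^3 = 8 messages m ∈ F_2^3.
For each, compute codeword c = mG in F_2^8, then tally its weight.
  m = 000 → c = 00000000, weight = 0.
  m = 100 → c = 00000111, weight = 3.
  m = 010 → c = 11011101, weight = 6.
  m = 110 → c = 11011010, weight = 5.
  m = 001 → c = 10000010, weight = 2.
  m = 101 → c = 10000101, weight = 3.
  m = 011 → c = 01011111, weight = 6.
  m = 111 → c = 01011000, weight = 3.
Tally weights:
  weight 0: 1 codewords.
  weight 2: 1 codewords.
  weight 3: 3 codewords.
  weight 5: 1 codewords.
  weight 6: 2 codewords.
Minimum distance d = smallest w > 0 with A_w > 0 = 2.
Sanity: Σ A_w = 8 = 2^3 = 8 ✓.


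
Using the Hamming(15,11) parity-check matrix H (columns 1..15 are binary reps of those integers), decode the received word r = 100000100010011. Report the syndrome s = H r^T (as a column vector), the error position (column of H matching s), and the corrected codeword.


s = (1, 1, 0, 0)^T, error position = 12, corrected codeword c = 100000100011011

Compute s = H r^T mod 2 one row at a time:
  s_1 = 0 + 0 + 0 + 1 + 0 + 0 + 1 + 1 = 3 ≡ 1 (mod 2).
  s_2 = 0 + 0 + 0 + 1 + 0 + 0 + 1 + 1 = 3 ≡ 1 (mod 2).
  s_3 = 0 + 0 + 0 + 1 + 0 + 1 + 1 + 1 = 4 ≡ 0 (mod 2).
  s_4 = 1 + 0 + 0 + 1 + 0 + 1 + 0 + 1 = 4 ≡ 0 (mod 2).
s = (1, 1, 0, 0)^T — this equals column 12 of H (binary 1100), so error is at position 12.
Correct: flip bit 12 of r = 100000100010011 to get c = 100000100011011.


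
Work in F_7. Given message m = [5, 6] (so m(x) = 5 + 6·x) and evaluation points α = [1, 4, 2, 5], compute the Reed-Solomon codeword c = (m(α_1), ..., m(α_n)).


c = [4, 1, 3, 0]

Message polynomial: m(x) = 5 + 6·x (mod 7).
For each evaluation point α_i, compute m(α_i) mod 7:
  α_1 = 1: Horner steps 6 → 4, so m(1) = 4.
  α_2 = 4: Horner steps 6 → 1, so m(4) = 1.
  α_3 = 2: Horner steps 6 → 3, so m(2) = 3.
  α_4 = 5: Horner steps 6 → 0, so m(5) = 0.
Codeword c = [4, 1, 3, 0] ∈ F_7^4.


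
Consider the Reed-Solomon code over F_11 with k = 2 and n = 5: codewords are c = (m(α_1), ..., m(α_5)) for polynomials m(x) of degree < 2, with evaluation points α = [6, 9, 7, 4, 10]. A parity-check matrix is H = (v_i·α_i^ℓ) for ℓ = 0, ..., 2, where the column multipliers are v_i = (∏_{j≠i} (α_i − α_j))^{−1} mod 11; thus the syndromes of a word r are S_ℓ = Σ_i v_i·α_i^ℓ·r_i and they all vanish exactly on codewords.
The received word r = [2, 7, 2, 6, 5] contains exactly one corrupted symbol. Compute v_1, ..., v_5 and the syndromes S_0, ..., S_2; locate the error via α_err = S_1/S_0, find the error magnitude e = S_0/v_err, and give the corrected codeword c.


S = (5, 2, 3), error at position 3, error magnitude e = 2, c = [2, 7, 0, 6, 5].

Step 1: column multipliers v_i = (∏_{j≠i}(α_i − α_j))^{−1} mod 11.
  i = 1 (α = 6): (6−9)(6−7)(6−4)(6−10) = (−3)·(−1)·2·(−4) = −24 ≡ 9, so v_1 = 9^{−1} = 5 (mod 11).
  i = 2 (α = 9): (9−6)(9−7)(9−4)(9−10) = 3·2·5·(−1) = −30 ≡ 3, so v_2 = 3^{−1} = 4 (mod 11).
  i = 3 (α = 7): (7−6)(7−9)(7−4)(7−10) = 1·(−2)·3·(−3) = 18 ≡ 7, so v_3 = 7^{−1} = 8 (mod 11).
  i = 4 (α = 4): (4−6)(4−9)(4−7)(4−10) = (−2)·(−5)·(−3)·(−6) = 180 ≡ 4, so v_4 = 4^{−1} = 3 (mod 11).
  i = 5 (α = 10): (10−6)(10−9)(10−7)(10−4) = 4·1·3·6 = 72 ≡ 6, so v_5 = 6^{−1} = 2 (mod 11).
  v = [5, 4, 8, 3, 2].
Step 2: syndromes of r = [2, 7, 2, 6, 5] (all sums mod 11).
  S_0 = Σ v_i r_i = 5·2 + 4·7 + 8·2 + 3·6 + 2·5 = 82 ≡ 5.
  S_1 = Σ v_i α_i r_i = 5·6·2 + 4·9·7 + 8·7·2 + 3·4·6 + 2·10·5 = 596 ≡ 2.
  α_i^2 mod 11 = [3, 4, 5, 5, 1].
  S_2 = Σ v_i α_i^2 r_i = 5·3·2 + 4·4·7 + 8·5·2 + 3·5·6 + 2·1·5 = 322 ≡ 3.
  S = (5, 2, 3) ≠ 0, so r is not a codeword (an error is present).
Step 3: locate the error. For a single error e at position i, S_ℓ = v_i·e·α_i^ℓ, so α_err = S_1/S_0.
  S_0^{−1} = 5^{−1} = 9 (mod 11), so α_err = 2·9 = 18 ≡ 7 = α_3. Error position i = 3.
  Consistency check: S_2/S_1 = 3·6 = 18 ≡ 7 = α_err ✓ (single-error assumption holds).
Step 4: error magnitude e = S_0/v_3 = S_0·∏_{j≠3}(α_3 − α_j) = 5·7 = 35 ≡ 2 (mod 11).
Step 5: correct position 3: c_3 = r_3 − e = 2 − 2 ≡ 0 (mod 11). Hence c = [2, 7, 0, 6, 5].
  Check: interpolating c through the α_i gives m(x) = 3 + 9·x (degree < 2) with m(α_i) = c_i for every i, so c is indeed a codeword.


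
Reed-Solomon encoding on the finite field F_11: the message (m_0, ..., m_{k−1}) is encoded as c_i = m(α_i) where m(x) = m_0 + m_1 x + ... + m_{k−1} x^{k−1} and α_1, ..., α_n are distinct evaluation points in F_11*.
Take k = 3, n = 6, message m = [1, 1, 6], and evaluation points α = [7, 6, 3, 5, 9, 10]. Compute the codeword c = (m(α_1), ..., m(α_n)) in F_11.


c = [5, 3, 3, 2, 1, 6]

Message polynomial: m(x) = 1 + 1·x + 6·x^2 (mod 11).
For each evaluation point α_i, compute m(α_i) mod 11:
  α_1 = 7: Horner steps 6 → 10 → 5, so m(7) = 5.
  α_2 = 6: Horner steps 6 → 4 → 3, so m(6) = 3.
  α_3 = 3: Horner steps 6 → 8 → 3, so m(3) = 3.
  α_4 = 5: Horner steps 6 → 9 → 2, so m(5) = 2.
  α_5 = 9: Horner steps 6 → 0 → 1, so m(9) = 1.
  α_6 = 10: Horner steps 6 → 6 → 6, so m(10) = 6.
Codeword c = [5, 3, 3, 2, 1, 6] ∈ F_11^6.


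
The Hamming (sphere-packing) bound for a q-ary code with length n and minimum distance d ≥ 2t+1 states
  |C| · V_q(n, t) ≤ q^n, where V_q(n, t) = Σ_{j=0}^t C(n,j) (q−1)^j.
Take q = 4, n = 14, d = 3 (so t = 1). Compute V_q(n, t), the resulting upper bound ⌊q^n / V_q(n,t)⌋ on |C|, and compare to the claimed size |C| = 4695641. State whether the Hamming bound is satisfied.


V_q(n, t) = 43, q^n = 268435456, Hamming bound = 6242685, |C| = 4695641 ≤ bound (satisfied).

Step 1: Compute V_q(n, t) = Σ_{j=0}^1 C(n, j) (q−1)^j.
  j = 0: C(14,0)·(3)^0 = 1·1 = 1.
  j = 1: C(14,1)·(3)^1 = 14·3 = 42.
  V_q(n, t) = 1 + 42 = 43.
Step 2: q^n = 4^14 = 268435456.
Step 3: Hamming bound ⌊q^n / V_q(n,t)⌋ = ⌊268435456/43⌋ = 6242685.
Step 4: Compare |C| = 4695641 to 6242685: satisfied.
The claimed |C| lies below the Hamming bound.


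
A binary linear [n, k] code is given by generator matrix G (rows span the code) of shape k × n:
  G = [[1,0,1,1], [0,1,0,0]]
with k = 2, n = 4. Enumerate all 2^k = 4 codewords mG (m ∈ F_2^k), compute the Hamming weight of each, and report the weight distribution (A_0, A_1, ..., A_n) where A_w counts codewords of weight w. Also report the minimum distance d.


Weight distribution: A_0 = 1, A_1 = 1, A_3 = 1, A_4 = 1. Minimum distance d = 1.

Enumerate all 2^2 = 4 messages m ∈ F_2^2.
For each, compute codeword c = mG in F_2^4, then tally its weight.
  m = 00 → c = 0000, weight = 0.
  m = 10 → c = 1011, weight = 3.
  m = 01 → c = 0100, weight = 1.
  m = 11 → c = 1111, weight = 4.
Tally weights:
  weight 0: 1 codewords.
  weight 1: 1 codewords.
  weight 3: 1 codewords.
  weight 4: 1 codewords.
Minimum distance d = smallest w > 0 with A_w > 0 = 1.
Sanity: Σ A_w = 4 = 2^2 = 4 ✓.


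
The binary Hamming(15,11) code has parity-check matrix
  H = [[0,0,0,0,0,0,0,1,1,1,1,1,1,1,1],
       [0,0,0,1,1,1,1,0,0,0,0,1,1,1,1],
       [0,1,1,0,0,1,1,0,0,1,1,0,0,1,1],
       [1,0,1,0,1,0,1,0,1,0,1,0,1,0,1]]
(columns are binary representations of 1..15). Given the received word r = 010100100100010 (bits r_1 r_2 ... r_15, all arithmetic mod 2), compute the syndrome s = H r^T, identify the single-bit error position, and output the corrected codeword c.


s = (0, 1, 0, 1)^T, error position = 5, corrected codeword c = 010110100100010

Compute s = H r^T mod 2 one row at a time:
  s_1 = 0 + 0 + 1 + 0 + 0 + 0 + 1 + 0 = 2 ≡ 0 (mod 2).
  s_2 = 1 + 0 + 0 + 1 + 0 + 0 + 1 + 0 = 3 ≡ 1 (mod 2).
  s_3 = 1 + 0 + 0 + 1 + 1 + 0 + 1 + 0 = 4 ≡ 0 (mod 2).
  s_4 = 0 + 0 + 0 + 1 + 0 + 0 + 0 + 0 = 1 ≡ 1 (mod 2).
s = (0, 1, 0, 1)^T — this equals column 5 of H (binary 0101), so error is at position 5.
Correct: flip bit 5 of r = 010100100100010 to get c = 010110100100010.


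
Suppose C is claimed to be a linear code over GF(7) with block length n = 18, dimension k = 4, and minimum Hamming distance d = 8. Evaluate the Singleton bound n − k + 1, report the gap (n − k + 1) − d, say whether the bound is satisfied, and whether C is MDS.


Singleton RHS = n − k + 1 = 15, slack = 7, bound satisfied, not MDS.

Singleton bound: d ≤ n − k + 1.
Here n = 18, k = 4, so n − k + 1 = 15.
Given d = 8, check d ≤ 15: YES.
Slack = (n − k + 1) − d = 7.
The code is NOT MDS (slack = 7 > 0).
Description: the claimed parameters are [18, 4, 8]_7; such a code would be non-MDS.


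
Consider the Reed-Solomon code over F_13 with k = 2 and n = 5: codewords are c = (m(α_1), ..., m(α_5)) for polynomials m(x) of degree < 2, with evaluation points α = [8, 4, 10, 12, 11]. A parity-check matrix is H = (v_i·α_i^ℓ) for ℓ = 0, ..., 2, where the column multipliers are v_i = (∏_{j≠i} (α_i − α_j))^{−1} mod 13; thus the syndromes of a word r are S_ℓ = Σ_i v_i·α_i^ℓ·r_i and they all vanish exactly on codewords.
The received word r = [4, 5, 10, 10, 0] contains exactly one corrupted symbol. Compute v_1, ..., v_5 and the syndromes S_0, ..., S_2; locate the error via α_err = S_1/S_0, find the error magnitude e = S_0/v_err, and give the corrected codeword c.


S = (6, 7, 6), error at position 4, error magnitude e = 7, c = [4, 5, 10, 3, 0].

Step 1: column multipliers v_i = (∏_{j≠i}(α_i − α_j))^{−1} mod 13.
  i = 1 (α = 8): (8−4)(8−10)(8−12)(8−11) = 4·(−2)·(−4)·(−3) = −96 ≡ 8, so v_1 = 8^{−1} = 5 (mod 13).
  i = 2 (α = 4): (4−8)(4−10)(4−12)(4−11) = (−4)·(−6)·(−8)·(−7) = 1344 ≡ 5, so v_2 = 5^{−1} = 8 (mod 13).
  i = 3 (α = 10): (10−8)(10−4)(10−12)(10−11) = 2·6·(−2)·(−1) = 24 ≡ 11, so v_3 = 11^{−1} = 6 (mod 13).
  i = 4 (α = 12): (12−8)(12−4)(12−10)(12−11) = 4·8·2·1 = 64 ≡ 12, so v_4 = 12^{−1} = 12 (mod 13).
  i = 5 (α = 11): (11−8)(11−4)(11−10)(11−12) = 3·7·1·(−1) = −21 ≡ 5, so v_5 = 5^{−1} = 8 (mod 13).
  v = [5, 8, 6, 12, 8].
Step 2: syndromes of r = [4, 5, 10, 10, 0] (all sums mod 13).
  S_0 = Σ v_i r_i = 5·4 + 8·5 + 6·10 + 12·10 + 8·0 = 240 ≡ 6.
  S_1 = Σ v_i α_i r_i = 5·8·4 + 8·4·5 + 6·10·10 + 12·12·10 + 8·11·0 = 2360 ≡ 7.
  α_i^2 mod 13 = [12, 3, 9, 1, 4].
  S_2 = Σ v_i α_i^2 r_i = 5·12·4 + 8·3·5 + 6·9·10 + 12·1·10 + 8·4·0 = 1020 ≡ 6.
  S = (6, 7, 6) ≠ 0, so r is not a codeword (an error is present).
Step 3: locate the error. For a single error e at position i, S_ℓ = v_i·e·α_i^ℓ, so α_err = S_1/S_0.
  S_0^{−1} = 6^{−1} = 11 (mod 13), so α_err = 7·11 = 77 ≡ 12 = α_4. Error position i = 4.
  Consistency check: S_2/S_1 = 6·2 = 12 ≡ 12 = α_err ✓ (single-error assumption holds).
Step 4: error magnitude e = S_0/v_4 = S_0·∏_{j≠4}(α_4 − α_j) = 6·12 = 72 ≡ 7 (mod 13).
Step 5: correct position 4: c_4 = r_4 − e = 10 − 7 ≡ 3 (mod 13). Hence c = [4, 5, 10, 3, 0].
  Check: interpolating c through the α_i gives m(x) = 6 + 3·x (degree < 2) with m(α_i) = c_i for every i, so c is indeed a codeword.


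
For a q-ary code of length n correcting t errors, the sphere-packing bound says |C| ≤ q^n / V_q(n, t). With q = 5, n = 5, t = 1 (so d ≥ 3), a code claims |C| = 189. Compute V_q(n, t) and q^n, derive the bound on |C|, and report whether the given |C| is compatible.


V_q(n, t) = 21, q^n = 3125, Hamming bound = 148, |C| = 189 > bound (violated).

Step 1: Compute V_q(n, t) = Σ_{j=0}^1 C(n, j) (q−1)^j.
  j = 0: C(5,0)·(4)^0 = 1·1 = 1.
  j = 1: C(5,1)·(4)^1 = 5·4 = 20.
  V_q(n, t) = 1 + 20 = 21.
Step 2: q^n = 5^5 = 3125.
Step 3: Hamming bound ⌊q^n / V_q(n,t)⌋ = ⌊3125/21⌋ = 148.
Step 4: Compare |C| = 189 to 148: violated.
The claimed |C| lies above the Hamming bound, so no 5-ary code of length 5 with d ≥ 3 can have 189 codewords.


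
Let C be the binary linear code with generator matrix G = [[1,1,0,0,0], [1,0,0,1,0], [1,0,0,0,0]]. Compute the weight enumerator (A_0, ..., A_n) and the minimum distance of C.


Weight distribution: A_0 = 1, A_1 = 3, A_2 = 3, A_3 = 1. Minimum distance d = 1.

Enumerate all 2^3 = 8 messages m ∈ F_2^3.
For each, compute codeword c = mG in F_2^5, then tally its weight.
  m = 000 → c = 00000, weight = 0.
  m = 100 → c = 11000, weight = 2.
  m = 010 → c = 10010, weight = 2.
  m = 110 → c = 01010, weight = 2.
  m = 001 → c = 10000, weight = 1.
  m = 101 → c = 01000, weight = 1.
  m = 011 → c = 00010, weight = 1.
  m = 111 → c = 11010, weight = 3.
Tally weights:
  weight 0: 1 codewords.
  weight 1: 3 codewords.
  weight 2: 3 codewords.
  weight 3: 1 codewords.
Minimum distance d = smallest w > 0 with A_w > 0 = 1.
Sanity: Σ A_w = 8 = 2^3 = 8 ✓.


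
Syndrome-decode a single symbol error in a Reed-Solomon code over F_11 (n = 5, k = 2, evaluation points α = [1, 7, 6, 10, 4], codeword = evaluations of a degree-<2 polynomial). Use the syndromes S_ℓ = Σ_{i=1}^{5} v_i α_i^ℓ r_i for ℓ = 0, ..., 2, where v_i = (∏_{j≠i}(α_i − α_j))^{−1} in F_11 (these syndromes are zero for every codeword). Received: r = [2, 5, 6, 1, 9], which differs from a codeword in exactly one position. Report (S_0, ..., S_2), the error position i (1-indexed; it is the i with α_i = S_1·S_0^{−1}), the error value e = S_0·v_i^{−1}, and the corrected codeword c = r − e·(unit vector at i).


S = (1, 6, 3), error at position 3, error magnitude e = 7, c = [2, 5, 10, 1, 9].

Step 1: column multipliers v_i = (∏_{j≠i}(α_i − α_j))^{−1} mod 11.
  i = 1 (α = 1): (1−7)(1−6)(1−10)(1−4) = (−6)·(−5)·(−9)·(−3) = 810 ≡ 7, so v_1 = 7^{−1} = 8 (mod 11).
  i = 2 (α = 7): (7−1)(7−6)(7−10)(7−4) = 6·1·(−3)·3 = −54 ≡ 1, so v_2 = 1^{−1} = 1 (mod 11).
  i = 3 (α = 6): (6−1)(6−7)(6−10)(6−4) = 5·(−1)·(−4)·2 = 40 ≡ 7, so v_3 = 7^{−1} = 8 (mod 11).
  i = 4 (α = 10): (10−1)(10−7)(10−6)(10−4) = 9·3·4·6 = 648 ≡ 10, so v_4 = 10^{−1} = 10 (mod 11).
  i = 5 (α = 4): (4−1)(4−7)(4−6)(4−10) = 3·(−3)·(−2)·(−6) = −108 ≡ 2, so v_5 = 2^{−1} = 6 (mod 11).
  v = [8, 1, 8, 10, 6].
Step 2: syndromes of r = [2, 5, 6, 1, 9] (all sums mod 11).
  S_0 = Σ v_i r_i = 8·2 + 1·5 + 8·6 + 10·1 + 6·9 = 133 ≡ 1.
  S_1 = Σ v_i α_i r_i = 8·1·2 + 1·7·5 + 8·6·6 + 10·10·1 + 6·4·9 = 655 ≡ 6.
  α_i^2 mod 11 = [1, 5, 3, 1, 5].
  S_2 = Σ v_i α_i^2 r_i = 8·1·2 + 1·5·5 + 8·3·6 + 10·1·1 + 6·5·9 = 465 ≡ 3.
  S = (1, 6, 3) ≠ 0, so r is not a codeword (an error is present).
Step 3: locate the error. For a single error e at position i, S_ℓ = v_i·e·α_i^ℓ, so α_err = S_1/S_0.
  S_0^{−1} = 1^{−1} = 1 (mod 11), so α_err = 6·1 = 6 ≡ 6 = α_3. Error position i = 3.
  Consistency check: S_2/S_1 = 3·2 = 6 ≡ 6 = α_err ✓ (single-error assumption holds).
Step 4: error magnitude e = S_0/v_3 = S_0·∏_{j≠3}(α_3 − α_j) = 1·7 = 7 ≡ 7 (mod 11).
Step 5: correct position 3: c_3 = r_3 − e = 6 − 7 ≡ 10 (mod 11). Hence c = [2, 5, 10, 1, 9].
  Check: interpolating c through the α_i gives m(x) = 7 + 6·x (degree < 2) with m(α_i) = c_i for every i, so c is indeed a codeword.


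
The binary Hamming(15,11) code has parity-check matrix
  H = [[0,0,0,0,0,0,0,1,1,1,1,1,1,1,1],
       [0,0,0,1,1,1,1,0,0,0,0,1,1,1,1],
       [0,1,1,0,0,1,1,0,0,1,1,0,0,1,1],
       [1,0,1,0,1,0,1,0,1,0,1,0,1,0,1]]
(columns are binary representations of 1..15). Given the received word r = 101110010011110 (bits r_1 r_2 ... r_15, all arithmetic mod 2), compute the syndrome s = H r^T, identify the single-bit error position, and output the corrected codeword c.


s = (1, 1, 1, 1)^T, error position = 15, corrected codeword c = 101110010011111

Compute s = H r^T mod 2 one row at a time:
  s_1 = 1 + 0 + 0 + 1 + 1 + 1 + 1 + 0 = 5 ≡ 1 (mod 2).
  s_2 = 1 + 1 + 0 + 0 + 1 + 1 + 1 + 0 = 5 ≡ 1 (mod 2).
  s_3 = 0 + 1 + 0 + 0 + 0 + 1 + 1 + 0 = 3 ≡ 1 (mod 2).
  s_4 = 1 + 1 + 1 + 0 + 0 + 1 + 1 + 0 = 5 ≡ 1 (mod 2).
s = (1, 1, 1, 1)^T — this equals column 15 of H (binary 1111), so error is at position 15.
Correct: flip bit 15 of r = 101110010011110 to get c = 101110010011111.


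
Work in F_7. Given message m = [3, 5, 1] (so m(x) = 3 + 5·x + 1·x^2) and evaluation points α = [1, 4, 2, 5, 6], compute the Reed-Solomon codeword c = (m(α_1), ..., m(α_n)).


c = [2, 4, 3, 4, 6]

Message polynomial: m(x) = 3 + 5·x + 1·x^2 (mod 7).
For each evaluation point α_i, compute m(α_i) mod 7:
  α_1 = 1: Horner steps 1 → 6 → 2, so m(1) = 2.
  α_2 = 4: Horner steps 1 → 2 → 4, so m(4) = 4.
  α_3 = 2: Horner steps 1 → 0 → 3, so m(2) = 3.
  α_4 = 5: Horner steps 1 → 3 → 4, so m(5) = 4.
  α_5 = 6: Horner steps 1 → 4 → 6, so m(6) = 6.
Codeword c = [2, 4, 3, 4, 6] ∈ F_7^5.


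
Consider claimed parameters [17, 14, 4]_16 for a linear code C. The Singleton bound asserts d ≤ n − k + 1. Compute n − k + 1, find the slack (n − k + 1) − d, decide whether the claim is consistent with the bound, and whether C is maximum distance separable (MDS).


Singleton RHS = n − k + 1 = 4, slack = 0, bound satisfied, MDS.

Singleton bound: d ≤ n − k + 1.
Here n = 17, k = 14, so n − k + 1 = 4.
Given d = 4, check d ≤ 4: YES.
Slack = (n − k + 1) − d = 0.
The code is MDS (slack = 0).
Description: the claimed parameters are [17, 14, 4]_16; such a code would be MDS (meets Singleton bound).


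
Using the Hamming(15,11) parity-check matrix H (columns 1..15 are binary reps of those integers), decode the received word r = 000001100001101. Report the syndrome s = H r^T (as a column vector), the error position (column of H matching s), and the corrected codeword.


s = (1, 1, 1, 1)^T, error position = 15, corrected codeword c = 000001100001100

Compute s = H r^T mod 2 one row at a time:
  s_1 = 0 + 0 + 0 + 0 + 1 + 1 + 0 + 1 = 3 ≡ 1 (mod 2).
  s_2 = 0 + 0 + 1 + 1 + 1 + 1 + 0 + 1 = 5 ≡ 1 (mod 2).
  s_3 = 0 + 0 + 1 + 1 + 0 + 0 + 0 + 1 = 3 ≡ 1 (mod 2).
  s_4 = 0 + 0 + 0 + 1 + 0 + 0 + 1 + 1 = 3 ≡ 1 (mod 2).
s = (1, 1, 1, 1)^T — this equals column 15 of H (binary 1111), so error is at position 15.
Correct: flip bit 15 of r = 000001100001101 to get c = 000001100001100.


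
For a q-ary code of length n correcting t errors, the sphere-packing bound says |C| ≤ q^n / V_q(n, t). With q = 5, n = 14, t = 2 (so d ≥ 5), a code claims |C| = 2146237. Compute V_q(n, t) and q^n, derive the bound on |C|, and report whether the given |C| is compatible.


V_q(n, t) = 1513, q^n = 6103515625, Hamming bound = 4034048, |C| = 2146237 ≤ bound (satisfied).

Step 1: Compute V_q(n, t) = Σ_{j=0}^2 C(n, j) (q−1)^j.
  j = 0: C(14,0)·(4)^0 = 1·1 = 1.
  j = 1: C(14,1)·(4)^1 = 14·4 = 56.
  j = 2: C(14,2)·(4)^2 = 91·16 = 1456.
  V_q(n, t) = 1 + 56 + 1456 = 1513.
Step 2: q^n = 5^14 = 6103515625.
Step 3: Hamming bound ⌊q^n / V_q(n,t)⌋ = ⌊6103515625/1513⌋ = 4034048.
Step 4: Compare |C| = 2146237 to 4034048: satisfied.
The claimed |C| lies below the Hamming bound.


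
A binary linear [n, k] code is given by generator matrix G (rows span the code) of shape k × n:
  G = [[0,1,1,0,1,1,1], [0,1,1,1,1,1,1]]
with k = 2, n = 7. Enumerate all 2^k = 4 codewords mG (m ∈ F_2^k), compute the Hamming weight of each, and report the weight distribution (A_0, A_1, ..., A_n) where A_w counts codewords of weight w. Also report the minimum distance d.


Weight distribution: A_0 = 1, A_1 = 1, A_5 = 1, A_6 = 1. Minimum distance d = 1.

Enumerate all 2^2 = 4 messages m ∈ F_2^2.
For each, compute codeword c = mG in F_2^7, then tally its weight.
  m = 00 → c = 0000000, weight = 0.
  m = 10 → c = 0110111, weight = 5.
  m = 01 → c = 0111111, weight = 6.
  m = 11 → c = 0001000, weight = 1.
Tally weights:
  weight 0: 1 codewords.
  weight 1: 1 codewords.
  weight 5: 1 codewords.
  weight 6: 1 codewords.
Minimum distance d = smallest w > 0 with A_w > 0 = 1.
Sanity: Σ A_w = 4 = 2^2 = 4 ✓.


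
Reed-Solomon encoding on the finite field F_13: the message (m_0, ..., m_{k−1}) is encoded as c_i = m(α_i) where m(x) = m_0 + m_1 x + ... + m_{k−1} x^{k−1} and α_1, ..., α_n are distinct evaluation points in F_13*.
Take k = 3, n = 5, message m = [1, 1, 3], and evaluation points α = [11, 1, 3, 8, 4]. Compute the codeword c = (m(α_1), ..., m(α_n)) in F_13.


c = [11, 5, 5, 6, 1]

Message polynomial: m(x) = 1 + 1·x + 3·x^2 (mod 13).
For each evaluation point α_i, compute m(α_i) mod 13:
  α_1 = 11: Horner steps 3 → 8 → 11, so m(11) = 11.
  α_2 = 1: Horner steps 3 → 4 → 5, so m(1) = 5.
  α_3 = 3: Horner steps 3 → 10 → 5, so m(3) = 5.
  α_4 = 8: Horner steps 3 → 12 → 6, so m(8) = 6.
  α_5 = 4: Horner steps 3 → 0 → 1, so m(4) = 1.
Codeword c = [11, 5, 5, 6, 1] ∈ F_13^5.


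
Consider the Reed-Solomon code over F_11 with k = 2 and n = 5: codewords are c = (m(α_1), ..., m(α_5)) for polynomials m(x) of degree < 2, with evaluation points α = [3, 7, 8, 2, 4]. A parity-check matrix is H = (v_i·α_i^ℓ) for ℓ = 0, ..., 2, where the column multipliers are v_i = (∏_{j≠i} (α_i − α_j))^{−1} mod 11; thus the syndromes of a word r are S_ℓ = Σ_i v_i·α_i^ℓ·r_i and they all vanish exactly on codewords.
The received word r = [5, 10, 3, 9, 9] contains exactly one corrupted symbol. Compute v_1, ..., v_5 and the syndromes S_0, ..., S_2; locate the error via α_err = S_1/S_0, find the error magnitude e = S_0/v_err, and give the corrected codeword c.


S = (6, 1, 2), error at position 4, error magnitude e = 8, c = [5, 10, 3, 1, 9].

Step 1: column multipliers v_i = (∏_{j≠i}(α_i − α_j))^{−1} mod 11.
  i = 1 (α = 3): (3−7)(3−8)(3−2)(3−4) = (−4)·(−5)·1·(−1) = −20 ≡ 2, so v_1 = 2^{−1} = 6 (mod 11).
  i = 2 (α = 7): (7−3)(7−8)(7−2)(7−4) = 4·(−1)·5·3 = −60 ≡ 6, so v_2 = 6^{−1} = 2 (mod 11).
  i = 3 (α = 8): (8−3)(8−7)(8−2)(8−4) = 5·1·6·4 = 120 ≡ 10, so v_3 = 10^{−1} = 10 (mod 11).
  i = 4 (α = 2): (2−3)(2−7)(2−8)(2−4) = (−1)·(−5)·(−6)·(−2) = 60 ≡ 5, so v_4 = 5^{−1} = 9 (mod 11).
  i = 5 (α = 4): (4−3)(4−7)(4−8)(4−2) = 1·(−3)·(−4)·2 = 24 ≡ 2, so v_5 = 2^{−1} = 6 (mod 11).
  v = [6, 2, 10, 9, 6].
Step 2: syndromes of r = [5, 10, 3, 9, 9] (all sums mod 11).
  S_0 = Σ v_i r_i = 6·5 + 2·10 + 10·3 + 9·9 + 6·9 = 215 ≡ 6.
  S_1 = Σ v_i α_i r_i = 6·3·5 + 2·7·10 + 10·8·3 + 9·2·9 + 6·4·9 = 848 ≡ 1.
  α_i^2 mod 11 = [9, 5, 9, 4, 5].
  S_2 = Σ v_i α_i^2 r_i = 6·9·5 + 2·5·10 + 10·9·3 + 9·4·9 + 6·5·9 = 1234 ≡ 2.
  S = (6, 1, 2) ≠ 0, so r is not a codeword (an error is present).
Step 3: locate the error. For a single error e at position i, S_ℓ = v_i·e·α_i^ℓ, so α_err = S_1/S_0.
  S_0^{−1} = 6^{−1} = 2 (mod 11), so α_err = 1·2 = 2 ≡ 2 = α_4. Error position i = 4.
  Consistency check: S_2/S_1 = 2·1 = 2 ≡ 2 = α_err ✓ (single-error assumption holds).
Step 4: error magnitude e = S_0/v_4 = S_0·∏_{j≠4}(α_4 − α_j) = 6·5 = 30 ≡ 8 (mod 11).
Step 5: correct position 4: c_4 = r_4 − e = 9 − 8 ≡ 1 (mod 11). Hence c = [5, 10, 3, 1, 9].
  Check: interpolating c through the α_i gives m(x) = 4 + 4·x (degree < 2) with m(α_i) = c_i for every i, so c is indeed a codeword.


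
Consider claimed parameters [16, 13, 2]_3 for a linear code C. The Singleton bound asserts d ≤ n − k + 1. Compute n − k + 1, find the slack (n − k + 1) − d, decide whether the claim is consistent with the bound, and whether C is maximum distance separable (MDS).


Singleton RHS = n − k + 1 = 4, slack = 2, bound satisfied, not MDS.

Singleton bound: d ≤ n − k + 1.
Here n = 16, k = 13, so n − k + 1 = 4.
Given d = 2, check d ≤ 4: YES.
Slack = (n − k + 1) − d = 2.
The code is NOT MDS (slack = 2 > 0).
Description: the claimed parameters are [16, 13, 2]_3; such a code would be non-MDS.


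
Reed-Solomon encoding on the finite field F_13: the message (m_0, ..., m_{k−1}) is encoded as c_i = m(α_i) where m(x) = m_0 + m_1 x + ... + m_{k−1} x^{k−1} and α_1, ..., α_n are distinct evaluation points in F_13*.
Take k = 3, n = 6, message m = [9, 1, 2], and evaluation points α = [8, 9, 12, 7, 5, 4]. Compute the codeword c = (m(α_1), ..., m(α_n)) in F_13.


c = [2, 11, 10, 10, 12, 6]

Message polynomial: m(x) = 9 + 1·x + 2·x^2 (mod 13).
For each evaluation point α_i, compute m(α_i) mod 13:
  α_1 = 8: Horner steps 2 → 4 → 2, so m(8) = 2.
  α_2 = 9: Horner steps 2 → 6 → 11, so m(9) = 11.
  α_3 = 12: Horner steps 2 → 12 → 10, so m(12) = 10.
  α_4 = 7: Horner steps 2 → 2 → 10, so m(7) = 10.
  α_5 = 5: Horner steps 2 → 11 → 12, so m(5) = 12.
  α_6 = 4: Horner steps 2 → 9 → 6, so m(4) = 6.
Codeword c = [2, 11, 10, 10, 12, 6] ∈ F_13^6.


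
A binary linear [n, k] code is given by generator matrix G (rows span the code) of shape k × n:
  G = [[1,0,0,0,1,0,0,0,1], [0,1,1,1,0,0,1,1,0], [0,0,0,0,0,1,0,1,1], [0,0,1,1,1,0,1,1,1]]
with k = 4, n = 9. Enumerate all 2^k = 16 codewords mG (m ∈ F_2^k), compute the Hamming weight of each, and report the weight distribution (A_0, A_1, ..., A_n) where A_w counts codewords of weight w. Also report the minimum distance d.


Weight distribution: A_0 = 1, A_2 = 1, A_3 = 3, A_4 = 2, A_5 = 4, A_6 = 3, A_7 = 1, A_8 = 1. Minimum distance d = 2.

Enumerate all 2^4 = 16 messages m ∈ F_2^4.
For each, compute codeword c = mG in F_2^9, then tally its weight.
  m = 0000 → c = 000000000, weight = 0.
  m = 1000 → c = 100010001, weight = 3.
  m = 0100 → c = 011100110, weight = 5.
  m = 1100 → c = 111110111, weight = 8.
  m = 0010 → c = 000001011, weight = 3.
  m = 1010 → c = 100011010, weight = 4.
  m = 0110 → c = 011101101, weight = 6.
  m = 1110 → c = 111111100, weight = 7.
  m = 0001 → c = 001110111, weight = 6.
  m = 1001 → c = 101100110, weight = 5.
  m = 0101 → c = 010010001, weight = 3.
  m = 1101 → c = 110000000, weight = 2.
  m = 0011 → c = 001111100, weight = 5.
  m = 1011 → c = 101101101, weight = 6.
  m = 0111 → c = 010011010, weight = 4.
  m = 1111 → c = 110001011, weight = 5.
Tally weights:
  weight 0: 1 codewords.
  weight 2: 1 codewords.
  weight 3: 3 codewords.
  weight 4: 2 codewords.
  weight 5: 4 codewords.
  weight 6: 3 codewords.
  weight 7: 1 codewords.
  weight 8: 1 codewords.
Minimum distance d = smallest w > 0 with A_w > 0 = 2.
Sanity: Σ A_w = 16 = 2^4 = 16 ✓.


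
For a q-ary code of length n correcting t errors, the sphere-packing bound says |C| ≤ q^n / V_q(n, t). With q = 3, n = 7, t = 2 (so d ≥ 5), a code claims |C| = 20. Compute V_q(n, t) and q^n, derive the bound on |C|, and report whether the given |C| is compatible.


V_q(n, t) = 99, q^n = 2187, Hamming bound = 22, |C| = 20 ≤ bound (satisfied).

Step 1: Compute V_q(n, t) = Σ_{j=0}^2 C(n, j) (q−1)^j.
  j = 0: C(7,0)·(2)^0 = 1·1 = 1.
  j = 1: C(7,1)·(2)^1 = 7·2 = 14.
  j = 2: C(7,2)·(2)^2 = 21·4 = 84.
  V_q(n, t) = 1 + 14 + 84 = 99.
Step 2: q^n = 3^7 = 2187.
Step 3: Hamming bound ⌊q^n / V_q(n,t)⌋ = ⌊2187/99⌋ = 22.
Step 4: Compare |C| = 20 to 22: satisfied.
The claimed |C| lies below the Hamming bound.


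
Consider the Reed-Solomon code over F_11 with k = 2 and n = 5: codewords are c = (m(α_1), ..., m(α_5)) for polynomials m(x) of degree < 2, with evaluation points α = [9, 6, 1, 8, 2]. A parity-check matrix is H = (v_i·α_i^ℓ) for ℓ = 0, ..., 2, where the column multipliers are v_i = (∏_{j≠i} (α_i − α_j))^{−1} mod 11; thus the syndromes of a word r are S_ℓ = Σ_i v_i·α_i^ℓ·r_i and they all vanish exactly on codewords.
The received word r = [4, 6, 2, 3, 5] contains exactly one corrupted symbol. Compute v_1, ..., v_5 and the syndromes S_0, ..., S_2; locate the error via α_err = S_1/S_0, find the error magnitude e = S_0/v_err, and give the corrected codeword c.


S = (6, 4, 10), error at position 4, error magnitude e = 2, c = [4, 6, 2, 1, 5].

Step 1: column multipliers v_i = (∏_{j≠i}(α_i − α_j))^{−1} mod 11.
  i = 1 (α = 9): (9−6)(9−1)(9−8)(9−2) = 3·8·1·7 = 168 ≡ 3, so v_1 = 3^{−1} = 4 (mod 11).
  i = 2 (α = 6): (6−9)(6−1)(6−8)(6−2) = (−3)·5·(−2)·4 = 120 ≡ 10, so v_2 = 10^{−1} = 10 (mod 11).
  i = 3 (α = 1): (1−9)(1−6)(1−8)(1−2) = (−8)·(−5)·(−7)·(−1) = 280 ≡ 5, so v_3 = 5^{−1} = 9 (mod 11).
  i = 4 (α = 8): (8−9)(8−6)(8−1)(8−2) = (−1)·2·7·6 = −84 ≡ 4, so v_4 = 4^{−1} = 3 (mod 11).
  i = 5 (α = 2): (2−9)(2−6)(2−1)(2−8) = (−7)·(−4)·1·(−6) = −168 ≡ 8, so v_5 = 8^{−1} = 7 (mod 11).
  v = [4, 10, 9, 3, 7].
Step 2: syndromes of r = [4, 6, 2, 3, 5] (all sums mod 11).
  S_0 = Σ v_i r_i = 4·4 + 10·6 + 9·2 + 3·3 + 7·5 = 138 ≡ 6.
  S_1 = Σ v_i α_i r_i = 4·9·4 + 10·6·6 + 9·1·2 + 3·8·3 + 7·2·5 = 664 ≡ 4.
  α_i^2 mod 11 = [4, 3, 1, 9, 4].
  S_2 = Σ v_i α_i^2 r_i = 4·4·4 + 10·3·6 + 9·1·2 + 3·9·3 + 7·4·5 = 483 ≡ 10.
  S = (6, 4, 10) ≠ 0, so r is not a codeword (an error is present).
Step 3: locate the error. For a single error e at position i, S_ℓ = v_i·e·α_i^ℓ, so α_err = S_1/S_0.
  S_0^{−1} = 6^{−1} = 2 (mod 11), so α_err = 4·2 = 8 ≡ 8 = α_4. Error position i = 4.
  Consistency check: S_2/S_1 = 10·3 = 30 ≡ 8 = α_err ✓ (single-error assumption holds).
Step 4: error magnitude e = S_0/v_4 = S_0·∏_{j≠4}(α_4 − α_j) = 6·4 = 24 ≡ 2 (mod 11).
Step 5: correct position 4: c_4 = r_4 − e = 3 − 2 ≡ 1 (mod 11). Hence c = [4, 6, 2, 1, 5].
  Check: interpolating c through the α_i gives m(x) = 10 + 3·x (degree < 2) with m(α_i) = c_i for every i, so c is indeed a codeword.


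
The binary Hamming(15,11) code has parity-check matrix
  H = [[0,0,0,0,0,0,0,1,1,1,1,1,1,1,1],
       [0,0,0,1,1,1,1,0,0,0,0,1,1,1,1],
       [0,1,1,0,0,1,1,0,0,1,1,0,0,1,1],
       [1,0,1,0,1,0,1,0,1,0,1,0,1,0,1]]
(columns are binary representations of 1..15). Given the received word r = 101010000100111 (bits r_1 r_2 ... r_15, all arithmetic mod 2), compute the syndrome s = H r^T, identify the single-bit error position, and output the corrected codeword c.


s = (0, 0, 0, 1)^T, error position = 1, corrected codeword c = 001010000100111

Compute s = H r^T mod 2 one row at a time:
  s_1 = 0 + 0 + 1 + 0 + 0 + 1 + 1 + 1 = 4 ≡ 0 (mod 2).
  s_2 = 0 + 1 + 0 + 0 + 0 + 1 + 1 + 1 = 4 ≡ 0 (mod 2).
  s_3 = 0 + 1 + 0 + 0 + 1 + 0 + 1 + 1 = 4 ≡ 0 (mod 2).
  s_4 = 1 + 1 + 1 + 0 + 0 + 0 + 1 + 1 = 5 ≡ 1 (mod 2).
s = (0, 0, 0, 1)^T — this equals column 1 of H (binary 0001), so error is at position 1.
Correct: flip bit 1 of r = 101010000100111 to get c = 001010000100111.


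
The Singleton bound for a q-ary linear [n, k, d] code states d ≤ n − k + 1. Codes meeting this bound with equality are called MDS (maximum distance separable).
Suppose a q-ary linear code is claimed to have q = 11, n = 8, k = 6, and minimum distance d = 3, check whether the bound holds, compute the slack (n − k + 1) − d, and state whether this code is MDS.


Singleton RHS = n − k + 1 = 3, slack = 0, bound satisfied, MDS.

Singleton bound: d ≤ n − k + 1.
Here n = 8, k = 6, so n − k + 1 = 3.
Given d = 3, check d ≤ 3: YES.
Slack = (n − k + 1) − d = 0.
The code is MDS (slack = 0).
Description: the claimed parameters are [8, 6, 3]_11; such a code would be MDS (meets Singleton bound).


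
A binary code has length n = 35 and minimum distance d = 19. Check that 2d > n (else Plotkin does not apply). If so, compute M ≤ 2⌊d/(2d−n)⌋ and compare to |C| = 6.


Plotkin bound M ≤ 12; given |C| = 6 ≤ bound (satisfied).

Check applicability: 2d = 38, n = 35.
2d − n = 3 > 0, so Plotkin applies.
Compute d/(2d−n) = 19/3 ≈ 6.3333.
⌊d/(2d−n)⌋ = 6.
Plotkin bound: M ≤ 2·6 = 12.
Given |C| = 6, check: satisfied.
This |C| is below the Plotkin bound.


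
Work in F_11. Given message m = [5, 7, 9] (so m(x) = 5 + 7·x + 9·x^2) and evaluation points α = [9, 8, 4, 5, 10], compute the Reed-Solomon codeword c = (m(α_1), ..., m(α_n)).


c = [5, 10, 1, 1, 7]

Message polynomial: m(x) = 5 + 7·x + 9·x^2 (mod 11).
For each evaluation point α_i, compute m(α_i) mod 11:
  α_1 = 9: Horner steps 9 → 0 → 5, so m(9) = 5.
  α_2 = 8: Horner steps 9 → 2 → 10, so m(8) = 10.
  α_3 = 4: Horner steps 9 → 10 → 1, so m(4) = 1.
  α_4 = 5: Horner steps 9 → 8 → 1, so m(5) = 1.
  α_5 = 10: Horner steps 9 → 9 → 7, so m(10) = 7.
Codeword c = [5, 10, 1, 1, 7] ∈ F_11^5.
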